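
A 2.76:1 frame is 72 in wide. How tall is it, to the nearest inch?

26 in

At 2.76:1, 72 / 2.760 ≈ 26.09.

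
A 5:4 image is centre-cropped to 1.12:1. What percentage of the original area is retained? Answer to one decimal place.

89.6%

Going from 5:4 to 1.12:1 means cutting width while keeping height.
Area ratio = (1.120)/(1.250) = 89.60% retained.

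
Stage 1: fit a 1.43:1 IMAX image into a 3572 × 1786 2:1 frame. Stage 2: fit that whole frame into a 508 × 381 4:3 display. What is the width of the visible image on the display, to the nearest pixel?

1.43:1 IMAX in 3572×1786: fills the height, so the image is 2553.98 × 1786.00.
Second fit — the 2:1 canvas into 508×381 spans the width: 508.00 × 254.00 (×0.1422 from 3572×1786).
So the image's width is 2553.98 × 0.1422 ≈ 363.22.

363 px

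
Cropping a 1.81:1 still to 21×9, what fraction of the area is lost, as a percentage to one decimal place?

22.4%

The width stays; only height is cut (since 21×9 is wider than 1.81:1).
Area ratio = (1.810)/(2.333) = 77.57%; the remaining 22.43% is cropped out.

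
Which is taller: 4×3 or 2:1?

4×3

4×3 = 1.333 and 2; 2 > 1.333. The smaller width-to-height ratio is the taller frame.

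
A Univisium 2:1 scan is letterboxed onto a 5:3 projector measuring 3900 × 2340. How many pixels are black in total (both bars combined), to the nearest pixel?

Univisium 2:1 (2.000) > 5:3 (1.667), so the scan fills the width.
Content height = 3900 × 1/2 ≈ 1950.0000 px.
Leftover height: 2340 − 1950.0000 = 390.0000 px.
Bar area = 390.0000 × 3900 ≈ 1521000 px.

1521000 pixels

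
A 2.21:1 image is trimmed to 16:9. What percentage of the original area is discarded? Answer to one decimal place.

Going from 2.21:1 to 16:9 means cutting width while keeping height.
(1.778)/(2.210) ≈ 0.804 of the area survives, leaving 19.56% discarded.

19.6%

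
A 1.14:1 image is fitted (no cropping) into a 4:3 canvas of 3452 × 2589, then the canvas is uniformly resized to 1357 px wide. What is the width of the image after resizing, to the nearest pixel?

At 3452×2589 the image is height-limited, so width = 2589 × 1.140 ≈ 2951.46 px.
The frame scales by 1357/3452 = 0.3931; 2951.46 × 0.3931 ≈ 1160.23 px.

1160 px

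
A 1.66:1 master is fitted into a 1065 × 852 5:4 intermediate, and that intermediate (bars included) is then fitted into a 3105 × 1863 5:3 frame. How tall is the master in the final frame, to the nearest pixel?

Inside the 1065×852 canvas the master is width-limited at 1065.00 × 641.57.
The 5:4 canvas is height-limited in 3105×1863, giving 2328.75 × 1863.00; scale factor 2.1866.
The master scales with it: height 641.57 × 2.1866 ≈ 1402.86.

1403 px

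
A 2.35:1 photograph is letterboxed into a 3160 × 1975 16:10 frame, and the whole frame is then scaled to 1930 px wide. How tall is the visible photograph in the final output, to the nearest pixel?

821 px

Fitted into 3160×1975, the photograph spans the width; its height is 3160 / 2.350 ≈ 1344.68 px.
Scaling 3160 → 1930 is ×0.6108, so the height becomes 1344.68 × 0.6108 ≈ 821.28 px.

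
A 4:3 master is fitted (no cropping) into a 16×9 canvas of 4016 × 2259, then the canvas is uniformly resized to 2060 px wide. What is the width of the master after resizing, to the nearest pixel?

At 4016×2259 the master is height-limited, so width = 2259 × 4/3 ≈ 3012.00 px.
Resizing to 2060 px wide multiplies everything by 0.5129: 3012.00 → 1545.00 px.

1545 px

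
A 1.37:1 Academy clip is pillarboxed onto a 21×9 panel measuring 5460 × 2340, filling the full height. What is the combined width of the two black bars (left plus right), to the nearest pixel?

The clip is 2340 × 1.370 ≈ 3205.80 px wide.
Leftover width: 5460 − 3205.80 = 2254.20 px.

2254 px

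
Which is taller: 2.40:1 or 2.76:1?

2.4 and 2.76; 2.76 > 2.4. The smaller width-to-height ratio is the taller frame.

2.40:1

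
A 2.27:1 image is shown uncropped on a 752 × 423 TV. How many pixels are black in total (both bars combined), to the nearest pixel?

Since 2.270 > 1.778, the image is width-limited.
That makes the image 331.2775 px tall (752 / 2.270).
Leftover height: 423 − 331.2775 = 91.7225 px.
That's 91.7225 × 752 ≈ 68975 black pixels.

68975 pixels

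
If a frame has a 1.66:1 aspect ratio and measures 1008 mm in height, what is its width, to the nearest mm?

1008 × 1.660 = 1673.28.

1673 mm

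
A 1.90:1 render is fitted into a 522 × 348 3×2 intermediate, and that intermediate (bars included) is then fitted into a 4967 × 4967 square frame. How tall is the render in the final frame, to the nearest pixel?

2614 px

First fit — 1.90:1 into 522×348 spans the width: 522.00 × 274.74.
The 3×2 canvas is width-limited in 4967×4967, giving 4967.00 × 3311.33; scale factor 9.5153.
Applying the same ×9.5153: 274.74 → 2614.21.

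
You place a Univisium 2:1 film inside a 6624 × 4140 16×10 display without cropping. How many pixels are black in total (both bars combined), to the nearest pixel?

5484672 pixels

Since 2.000 > 1.600, the film is width-limited.
Content height = 6624 × 1/2 ≈ 3312.0000 px.
Black = 4140 − 3312.0000 = 828.0000 px.
Bar area = 828.0000 × 6624 ≈ 5484672 px.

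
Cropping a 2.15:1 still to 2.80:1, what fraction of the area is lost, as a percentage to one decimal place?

23.2%

The width stays; only height is cut (since 2.80:1 is wider than 2.15:1).
(2.150)/(2.800) ≈ 0.768 of the area survives, leaving 23.21% discarded.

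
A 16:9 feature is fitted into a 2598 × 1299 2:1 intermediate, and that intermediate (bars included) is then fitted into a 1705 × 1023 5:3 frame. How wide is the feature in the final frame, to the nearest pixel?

1516 px

16:9 in 2598×1299: fills the height, so the feature is 2309.33 × 1299.00.
Second fit — the 2:1 canvas into 1705×1023 spans the width: 1705.00 × 852.50 (×0.6563 from 2598×1299).
So the feature's width is 2309.33 × 0.6563 ≈ 1515.56.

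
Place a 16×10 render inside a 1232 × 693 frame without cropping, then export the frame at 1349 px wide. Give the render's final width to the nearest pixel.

1214 px

Fitted into 1232×693, the render spans the height; its width is 693 × 16/10 ≈ 1108.80 px.
Resizing to 1349 px wide multiplies everything by 1.0950: 1108.80 → 1214.10 px.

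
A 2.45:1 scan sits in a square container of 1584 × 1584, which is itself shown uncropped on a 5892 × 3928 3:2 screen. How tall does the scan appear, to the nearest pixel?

Inside the 1584×1584 canvas the scan is width-limited at 1584.00 × 646.53.
Second fit — the square canvas into 5892×3928 spans the height: 3928.00 × 3928.00 (×2.4798 from 1584×1584).
Applying the same ×2.4798: 646.53 → 1603.27.

1603 px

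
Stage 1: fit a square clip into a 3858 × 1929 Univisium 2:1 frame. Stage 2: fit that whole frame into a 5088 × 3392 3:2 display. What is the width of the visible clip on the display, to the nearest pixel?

square in 3858×1929: fills the height, so the clip is 1929.00 × 1929.00.
Univisium 2:1 in 5088×3392: fills the width, so the intermediate becomes 5088.00 × 2544.00 — a scale of ×1.3188.
Applying the same ×1.3188: 1929.00 → 2544.00.

2544 px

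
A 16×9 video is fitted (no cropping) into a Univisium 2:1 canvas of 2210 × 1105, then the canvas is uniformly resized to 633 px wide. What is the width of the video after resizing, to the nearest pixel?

563 px

In the 2210×1105 frame the video fills the height: width = 1105 × 16/9 ≈ 1964.44 px.
The frame scales by 633/2210 = 0.2864; 1964.44 × 0.2864 ≈ 562.67 px.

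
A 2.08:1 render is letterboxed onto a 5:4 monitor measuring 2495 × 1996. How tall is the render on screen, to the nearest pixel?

Since 2.080 > 1.250, the render is width-limited.
That makes the image 1199.52 px tall (2495 / 2.080).

1200 px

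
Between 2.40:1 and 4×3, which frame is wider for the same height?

2.4 and 4×3 = 1.333; 2.4 > 1.333.

2.40:1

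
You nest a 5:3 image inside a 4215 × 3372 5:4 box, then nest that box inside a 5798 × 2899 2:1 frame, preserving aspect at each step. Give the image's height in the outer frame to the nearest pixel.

First fit — 5:3 into 4215×3372 spans the width: 4215.00 × 2529.00.
The 5:4 canvas is height-limited in 5798×2899, giving 3623.75 × 2899.00; scale factor 0.8597.
The image scales with it: height 2529.00 × 0.8597 ≈ 2174.25.

2174 px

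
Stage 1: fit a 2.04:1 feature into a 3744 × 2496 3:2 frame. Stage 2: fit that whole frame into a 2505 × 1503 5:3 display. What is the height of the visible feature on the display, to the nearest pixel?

1105 px

Inside the 3744×2496 canvas the feature is width-limited at 3744.00 × 1835.29.
The 3:2 canvas is height-limited in 2505×1503, giving 2254.50 × 1503.00; scale factor 0.6022.
So the feature's height is 1835.29 × 0.6022 ≈ 1105.15.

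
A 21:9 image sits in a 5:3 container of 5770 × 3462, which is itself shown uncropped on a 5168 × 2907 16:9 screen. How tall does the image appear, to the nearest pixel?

Inside the 5770×3462 canvas the image is width-limited at 5770.00 × 2472.86.
Second fit — the 5:3 canvas into 5168×2907 spans the height: 4845.00 × 2907.00 (×0.8397 from 5770×3462).
The image scales with it: height 2472.86 × 0.8397 ≈ 2076.43.

2076 px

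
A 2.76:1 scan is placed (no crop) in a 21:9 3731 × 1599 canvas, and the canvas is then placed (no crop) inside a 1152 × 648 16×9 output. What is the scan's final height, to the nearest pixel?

417 px

2.76:1 in 3731×1599: fills the width, so the scan is 3731.00 × 1351.81.
21:9 in 1152×648: fills the width, so the intermediate becomes 1152.00 × 493.71 — a scale of ×0.3088.
So the scan's height is 1351.81 × 0.3088 ≈ 417.39.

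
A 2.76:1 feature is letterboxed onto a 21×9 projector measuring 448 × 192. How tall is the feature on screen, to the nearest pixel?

Since 2.760 > 2.333, the feature is width-limited.
The feature is 448 / 2.760 ≈ 162.32 px tall.

162 px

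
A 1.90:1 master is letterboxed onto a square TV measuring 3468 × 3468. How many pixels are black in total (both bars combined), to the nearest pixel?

5697011 pixels

1.90:1 is wider than square, so it spans the full width.
The master is 3468 / 1.900 ≈ 1825.2632 px tall.
3468 − 1825.2632 = 1642.7368 px of bars.
That's 1642.7368 × 3468 ≈ 5697011 black pixels.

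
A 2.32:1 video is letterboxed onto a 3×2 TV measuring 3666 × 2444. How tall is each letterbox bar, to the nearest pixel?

432 px

2.32:1 (2.320) > 3×2 (1.500), so the video fills the width.
The video is 3666 / 2.320 ≈ 1580.17 px tall.
Black = 2444 − 1580.17 = 863.83 px, or 431.91 per bar.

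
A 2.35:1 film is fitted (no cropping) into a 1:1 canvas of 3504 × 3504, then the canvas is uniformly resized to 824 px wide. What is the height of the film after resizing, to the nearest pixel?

Fitted into 3504×3504, the film spans the width; its height is 3504 / 2.350 ≈ 1491.06 px.
Scaling 3504 → 824 is ×0.2352, so the height becomes 1491.06 × 0.2352 ≈ 350.64 px.

351 px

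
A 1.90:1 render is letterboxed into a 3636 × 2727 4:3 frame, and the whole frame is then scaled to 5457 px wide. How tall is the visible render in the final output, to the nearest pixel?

2872 px

At 3636×2727 the render is width-limited, so height = 3636 / 1.900 ≈ 1913.68 px.
Resizing to 5457 px wide multiplies everything by 1.5008: 1913.68 → 2872.11 px.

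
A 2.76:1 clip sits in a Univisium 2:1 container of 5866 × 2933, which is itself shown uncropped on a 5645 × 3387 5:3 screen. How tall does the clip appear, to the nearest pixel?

2045 px

2.76:1 in 5866×2933: fills the width, so the clip is 5866.00 × 2125.36.
Univisium 2:1 in 5645×3387: fills the width, so the intermediate becomes 5645.00 × 2822.50 — a scale of ×0.9623.
So the clip's height is 2125.36 × 0.9623 ≈ 2045.29.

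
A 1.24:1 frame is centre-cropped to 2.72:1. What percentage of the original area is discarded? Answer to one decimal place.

The width stays; only height is cut (since 2.72:1 is wider than 1.24:1).
Area ratio = (1.240)/(2.720) = 45.59%; the remaining 54.41% is cropped out.

54.4%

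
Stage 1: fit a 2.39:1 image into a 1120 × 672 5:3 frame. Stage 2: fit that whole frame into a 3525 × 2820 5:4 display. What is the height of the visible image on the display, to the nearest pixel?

1475 px

2.39:1 in 1120×672: fills the width, so the image is 1120.00 × 468.62.
The 5:3 canvas is width-limited in 3525×2820, giving 3525.00 × 2115.00; scale factor 3.1473.
Applying the same ×3.1473: 468.62 → 1474.90.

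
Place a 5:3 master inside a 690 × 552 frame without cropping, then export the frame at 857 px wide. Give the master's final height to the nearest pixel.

514 px

In the 690×552 frame the master fills the width: height = 690 × 3/5 ≈ 414.00 px.
The frame scales by 857/690 = 1.2420; 414.00 × 1.2420 ≈ 514.20 px.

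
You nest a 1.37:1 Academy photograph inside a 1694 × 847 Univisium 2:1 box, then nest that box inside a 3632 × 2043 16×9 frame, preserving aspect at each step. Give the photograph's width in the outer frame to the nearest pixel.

2488 px

1.37:1 Academy in 1694×847: fills the height, so the photograph is 1160.39 × 847.00.
Second fit — the Univisium 2:1 canvas into 3632×2043 spans the width: 3632.00 × 1816.00 (×2.1440 from 1694×847).
So the photograph's width is 1160.39 × 2.1440 ≈ 2487.92.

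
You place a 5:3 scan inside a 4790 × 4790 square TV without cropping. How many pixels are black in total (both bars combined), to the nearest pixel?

5:3 (1.667) > square (1.000), so the scan fills the width.
Content height = 4790 × 3/5 ≈ 2874.0000 px.
Black = 4790 − 2874.0000 = 1916.0000 px.
Bar area = 1916.0000 × 4790 ≈ 9177640 px.

9177640 pixels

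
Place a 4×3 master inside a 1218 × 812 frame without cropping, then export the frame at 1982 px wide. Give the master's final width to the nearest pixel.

In the 1218×812 frame the master fills the height: width = 812 × 4/3 ≈ 1082.67 px.
Resizing to 1982 px wide multiplies everything by 1.6273: 1082.67 → 1761.78 px.

1762 px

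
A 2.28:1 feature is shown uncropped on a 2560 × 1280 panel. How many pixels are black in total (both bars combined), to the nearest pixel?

402414 pixels

Since 2.280 > 2.000, the feature is width-limited.
That makes the image 1122.8070 px tall (2560 / 2.280).
1280 − 1122.8070 = 157.1930 px of bars.
That's 157.1930 × 2560 ≈ 402414 black pixels.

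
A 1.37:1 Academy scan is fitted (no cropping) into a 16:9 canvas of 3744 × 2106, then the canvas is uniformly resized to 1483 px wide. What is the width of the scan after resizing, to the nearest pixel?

Fitted into 3744×2106, the scan spans the height; its width is 2106 × 1.370 ≈ 2885.22 px.
Scaling 3744 → 1483 is ×0.3961, so the width becomes 2885.22 × 0.3961 ≈ 1142.84 px.

1143 px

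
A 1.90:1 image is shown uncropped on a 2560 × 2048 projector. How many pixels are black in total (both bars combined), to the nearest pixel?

1793617 pixels

1.90:1 is wider than 5:4, so it spans the full width.
The image is 2560 / 1.900 ≈ 1347.3684 px tall.
Leftover height: 2048 − 1347.3684 = 700.6316 px.
Across the 2560-px span: 700.6316 × 2560 ≈ 1793617 px.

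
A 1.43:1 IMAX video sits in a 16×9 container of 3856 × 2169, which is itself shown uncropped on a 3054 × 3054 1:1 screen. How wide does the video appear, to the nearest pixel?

1.43:1 IMAX in 3856×2169: fills the height, so the video is 3101.67 × 2169.00.
The 16×9 canvas is width-limited in 3054×3054, giving 3054.00 × 1717.88; scale factor 0.7920.
The video scales with it: width 3101.67 × 0.7920 ≈ 2456.56.

2457 px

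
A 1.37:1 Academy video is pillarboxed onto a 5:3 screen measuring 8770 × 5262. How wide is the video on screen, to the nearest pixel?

Since 1.370 < 1.667, the video is height-limited.
The video is 5262 × 1.370 ≈ 7208.94 px wide.

7209 px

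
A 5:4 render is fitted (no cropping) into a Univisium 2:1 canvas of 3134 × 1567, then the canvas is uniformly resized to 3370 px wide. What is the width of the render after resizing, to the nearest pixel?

At 3134×1567 the render is height-limited, so width = 1567 × 5/4 ≈ 1958.75 px.
The frame scales by 3370/3134 = 1.0753; 1958.75 × 1.0753 ≈ 2106.25 px.

2106 px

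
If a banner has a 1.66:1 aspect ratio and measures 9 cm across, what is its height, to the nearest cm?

5 cm

At 1.66:1, 9 / 1.660 ≈ 5.42.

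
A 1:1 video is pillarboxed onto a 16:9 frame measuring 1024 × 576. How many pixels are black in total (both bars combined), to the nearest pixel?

Since 1.000 < 1.778, the video is height-limited.
That makes the image 576.0000 px wide (576 × 1/1).
Leftover width: 1024 − 576.0000 = 448.0000 px.
Across the 576-px span: 448.0000 × 576 ≈ 258048 px.

258048 pixels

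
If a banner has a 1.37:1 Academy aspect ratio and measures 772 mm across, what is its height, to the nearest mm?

Height = 772 / 1.370 = 563.50.

564 mm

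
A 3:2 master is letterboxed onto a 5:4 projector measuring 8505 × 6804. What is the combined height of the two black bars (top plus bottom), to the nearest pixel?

1134 px

3:2 is wider than 5:4, so it spans the full width.
That makes the image 5670.00 px tall (8505 × 2/3).
6804 − 5670.00 = 1134.00 px of bars.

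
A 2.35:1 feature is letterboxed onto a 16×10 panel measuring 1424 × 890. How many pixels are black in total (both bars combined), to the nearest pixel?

404477 pixels

Since 2.350 > 1.600, the feature is width-limited.
Content height = 1424 / 2.350 ≈ 605.9574 px.
Leftover height: 890 − 605.9574 = 284.0426 px.
Bar area = 284.0426 × 1424 ≈ 404477 px.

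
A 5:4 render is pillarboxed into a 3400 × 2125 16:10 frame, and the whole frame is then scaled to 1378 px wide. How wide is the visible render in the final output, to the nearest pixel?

In the 3400×2125 frame the render fills the height: width = 2125 × 5/4 ≈ 2656.25 px.
The frame scales by 1378/3400 = 0.4053; 2656.25 × 0.4053 ≈ 1076.56 px.

1077 px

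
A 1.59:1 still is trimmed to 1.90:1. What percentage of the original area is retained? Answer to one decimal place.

The width stays; only height is cut (since 1.90:1 is wider than 1.59:1).
Fraction kept = (1.590)/(1.900) ≈ 83.68%.

83.7%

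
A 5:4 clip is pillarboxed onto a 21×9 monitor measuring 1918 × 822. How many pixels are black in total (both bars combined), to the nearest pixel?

731991 pixels

5:4 (1.250) < 21×9 (2.333), so the clip fills the height.
The clip is 822 × 5/4 ≈ 1027.5000 px wide.
Leftover width: 1918 − 1027.5000 = 890.5000 px.
That's 890.5000 × 822 ≈ 731991 black pixels.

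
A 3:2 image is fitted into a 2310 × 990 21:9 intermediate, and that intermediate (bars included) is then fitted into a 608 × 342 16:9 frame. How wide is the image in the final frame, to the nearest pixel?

First fit — 3:2 into 2310×990 spans the height: 1485.00 × 990.00.
21:9 in 608×342: fills the width, so the intermediate becomes 608.00 × 260.57 — a scale of ×0.2632.
The image scales with it: width 1485.00 × 0.2632 ≈ 390.86.

391 px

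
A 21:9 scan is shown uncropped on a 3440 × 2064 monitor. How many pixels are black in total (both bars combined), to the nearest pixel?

2028617 pixels

Since 2.333 > 1.667, the scan is width-limited.
That makes the image 1474.2857 px tall (3440 × 9/21).
Black = 2064 − 1474.2857 = 589.7143 px.
Bar area = 589.7143 × 3440 ≈ 2028617 px.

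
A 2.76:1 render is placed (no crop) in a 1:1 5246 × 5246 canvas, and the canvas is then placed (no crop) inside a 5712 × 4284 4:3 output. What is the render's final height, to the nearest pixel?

First fit — 2.76:1 into 5246×5246 spans the width: 5246.00 × 1900.72.
The 1:1 canvas is height-limited in 5712×4284, giving 4284.00 × 4284.00; scale factor 0.8166.
The render scales with it: height 1900.72 × 0.8166 ≈ 1552.17.

1552 px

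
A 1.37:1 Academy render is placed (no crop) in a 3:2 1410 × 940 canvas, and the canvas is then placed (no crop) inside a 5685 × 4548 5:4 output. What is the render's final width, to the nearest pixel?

5192 px

First fit — 1.37:1 Academy into 1410×940 spans the height: 1287.80 × 940.00.
3:2 in 5685×4548: fills the width, so the intermediate becomes 5685.00 × 3790.00 — a scale of ×4.0319.
Applying the same ×4.0319: 1287.80 → 5192.30.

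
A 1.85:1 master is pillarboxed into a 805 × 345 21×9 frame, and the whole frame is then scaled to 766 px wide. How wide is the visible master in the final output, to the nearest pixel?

At 805×345 the master is height-limited, so width = 345 × 1.850 ≈ 638.25 px.
Resizing to 766 px wide multiplies everything by 0.9516: 638.25 → 607.33 px.

607 px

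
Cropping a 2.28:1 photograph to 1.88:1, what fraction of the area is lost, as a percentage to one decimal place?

17.5%

The height stays; only width is cut (since 1.88:1 is narrower than 2.28:1).
Area ratio = (1.880)/(2.280) = 82.46%; the remaining 17.54% is cropped out.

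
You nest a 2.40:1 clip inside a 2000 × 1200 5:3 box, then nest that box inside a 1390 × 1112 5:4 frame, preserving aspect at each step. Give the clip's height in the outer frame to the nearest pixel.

2.40:1 in 2000×1200: fills the width, so the clip is 2000.00 × 833.33.
The 5:3 canvas is width-limited in 1390×1112, giving 1390.00 × 834.00; scale factor 0.6950.
Applying the same ×0.6950: 833.33 → 579.17.

579 px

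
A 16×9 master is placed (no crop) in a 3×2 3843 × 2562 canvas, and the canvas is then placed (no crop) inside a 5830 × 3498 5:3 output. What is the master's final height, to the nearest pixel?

First fit — 16×9 into 3843×2562 spans the width: 3843.00 × 2161.69.
3×2 in 5830×3498: fills the height, so the intermediate becomes 5247.00 × 3498.00 — a scale of ×1.3653.
Applying the same ×1.3653: 2161.69 → 2951.44.

2951 px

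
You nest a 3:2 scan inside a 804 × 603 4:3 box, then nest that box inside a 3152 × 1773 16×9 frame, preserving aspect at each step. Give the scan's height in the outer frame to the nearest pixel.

3:2 in 804×603: fills the width, so the scan is 804.00 × 536.00.
The 4:3 canvas is height-limited in 3152×1773, giving 2364.00 × 1773.00; scale factor 2.9403.
So the scan's height is 536.00 × 2.9403 ≈ 1576.00.

1576 px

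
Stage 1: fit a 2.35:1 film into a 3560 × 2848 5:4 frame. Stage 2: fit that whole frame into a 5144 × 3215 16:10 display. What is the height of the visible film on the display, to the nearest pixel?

1710 px

First fit — 2.35:1 into 3560×2848 spans the width: 3560.00 × 1514.89.
Second fit — the 5:4 canvas into 5144×3215 spans the height: 4018.75 × 3215.00 (×1.1289 from 3560×2848).
Applying the same ×1.1289: 1514.89 → 1710.11.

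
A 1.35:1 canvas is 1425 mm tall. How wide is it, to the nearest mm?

1924 mm

1425 × 1.350 = 1923.75.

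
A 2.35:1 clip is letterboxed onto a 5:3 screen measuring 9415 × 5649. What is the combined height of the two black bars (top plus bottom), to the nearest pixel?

2.35:1 (2.350) > 5:3 (1.667), so the clip fills the width.
That makes the image 4006.38 px tall (9415 / 2.350).
Black = 5649 − 4006.38 = 1642.62 px.

1643 px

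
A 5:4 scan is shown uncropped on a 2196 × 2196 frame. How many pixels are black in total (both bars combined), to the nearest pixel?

964483 pixels

Since 1.250 > 1.000, the scan is width-limited.
That makes the image 1756.8000 px tall (2196 × 4/5).
Black = 2196 − 1756.8000 = 439.2000 px.
Bar area = 439.2000 × 2196 ≈ 964483 px.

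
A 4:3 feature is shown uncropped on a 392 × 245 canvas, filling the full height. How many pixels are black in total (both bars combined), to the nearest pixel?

That makes the image 326.6667 px wide (245 × 4/3).
392 − 326.6667 = 65.3333 px of bars.
Bar area = 65.3333 × 245 ≈ 16007 px.

16007 pixels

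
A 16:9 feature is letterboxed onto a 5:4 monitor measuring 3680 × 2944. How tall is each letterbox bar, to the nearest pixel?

16:9 (1.778) > 5:4 (1.250), so the feature fills the width.
The feature is 3680 × 9/16 ≈ 2070.00 px tall.
2944 − 2070.00 = 874.00 px of bars (437.00 each).

437 px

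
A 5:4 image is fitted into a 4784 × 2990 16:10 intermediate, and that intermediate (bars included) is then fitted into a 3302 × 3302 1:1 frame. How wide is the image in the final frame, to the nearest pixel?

2580 px

Inside the 4784×2990 canvas the image is height-limited at 3737.50 × 2990.00.
16:10 in 3302×3302: fills the width, so the intermediate becomes 3302.00 × 2063.75 — a scale of ×0.6902.
So the image's width is 3737.50 × 0.6902 ≈ 2579.69.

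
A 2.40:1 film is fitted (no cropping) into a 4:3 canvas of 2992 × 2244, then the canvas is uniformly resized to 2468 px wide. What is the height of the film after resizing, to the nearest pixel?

At 2992×2244 the film is width-limited, so height = 2992 / 2.400 ≈ 1246.67 px.
Scaling 2992 → 2468 is ×0.8249, so the height becomes 1246.67 × 0.8249 ≈ 1028.33 px.

1028 px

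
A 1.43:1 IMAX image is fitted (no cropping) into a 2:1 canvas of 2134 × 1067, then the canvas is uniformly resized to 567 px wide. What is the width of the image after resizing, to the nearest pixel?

Fitted into 2134×1067, the image spans the height; its width is 1067 × 1.430 ≈ 1525.81 px.
Scaling 2134 → 567 is ×0.2657, so the width becomes 1525.81 × 0.2657 ≈ 405.40 px.

405 px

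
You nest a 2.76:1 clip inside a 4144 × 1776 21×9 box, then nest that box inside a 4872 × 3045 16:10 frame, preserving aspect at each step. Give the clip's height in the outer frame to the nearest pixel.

1765 px

First fit — 2.76:1 into 4144×1776 spans the width: 4144.00 × 1501.45.
21×9 in 4872×3045: fills the width, so the intermediate becomes 4872.00 × 2088.00 — a scale of ×1.1757.
Applying the same ×1.1757: 1501.45 → 1765.22.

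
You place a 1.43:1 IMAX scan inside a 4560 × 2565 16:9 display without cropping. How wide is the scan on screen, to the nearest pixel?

1.43:1 IMAX is narrower than 16:9, so it spans the full height.
That makes the image 3667.95 px wide (2565 × 1.430).

3668 px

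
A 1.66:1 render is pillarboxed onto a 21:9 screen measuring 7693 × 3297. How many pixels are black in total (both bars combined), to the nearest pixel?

Since 1.660 < 2.333, the render is height-limited.
The render is 3297 × 1.660 ≈ 5473.0200 px wide.
Black = 7693 − 5473.0200 = 2219.9800 px.
Bar area = 2219.9800 × 3297 ≈ 7319274 px.

7319274 pixels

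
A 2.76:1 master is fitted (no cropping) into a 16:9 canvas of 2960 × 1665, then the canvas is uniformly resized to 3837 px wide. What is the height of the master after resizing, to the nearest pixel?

1390 px

Fitted into 2960×1665, the master spans the width; its height is 2960 / 2.760 ≈ 1072.46 px.
The frame scales by 3837/2960 = 1.2963; 1072.46 × 1.2963 ≈ 1390.22 px.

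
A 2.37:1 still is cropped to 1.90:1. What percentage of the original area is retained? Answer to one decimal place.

The height stays; only width is cut (since 1.90:1 is narrower than 2.37:1).
Fraction kept = (1.900)/(2.370) ≈ 80.17%.

80.2%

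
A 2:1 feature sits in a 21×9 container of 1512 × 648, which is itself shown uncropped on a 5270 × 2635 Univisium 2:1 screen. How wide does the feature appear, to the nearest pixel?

4517 px

Inside the 1512×648 canvas the feature is height-limited at 1296.00 × 648.00.
The 21×9 canvas is width-limited in 5270×2635, giving 5270.00 × 2258.57; scale factor 3.4854.
Applying the same ×3.4854: 1296.00 → 4517.14.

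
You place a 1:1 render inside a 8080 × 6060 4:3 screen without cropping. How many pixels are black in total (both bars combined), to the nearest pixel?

Since 1.000 < 1.333, the render is height-limited.
That makes the image 6060.0000 px wide (6060 × 1/1).
8080 − 6060.0000 = 2020.0000 px of bars.
Across the 6060-px span: 2020.0000 × 6060 ≈ 12241200 px.

12241200 pixels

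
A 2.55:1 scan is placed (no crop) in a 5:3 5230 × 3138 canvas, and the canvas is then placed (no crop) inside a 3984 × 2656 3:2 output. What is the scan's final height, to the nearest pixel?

1562 px

First fit — 2.55:1 into 5230×3138 spans the width: 5230.00 × 2050.98.
5:3 in 3984×2656: fills the width, so the intermediate becomes 3984.00 × 2390.40 — a scale of ×0.7618.
Applying the same ×0.7618: 2050.98 → 1562.35.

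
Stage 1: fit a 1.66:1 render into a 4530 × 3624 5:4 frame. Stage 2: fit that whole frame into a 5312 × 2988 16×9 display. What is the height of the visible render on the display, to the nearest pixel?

First fit — 1.66:1 into 4530×3624 spans the width: 4530.00 × 2728.92.
5:4 in 5312×2988: fills the height, so the intermediate becomes 3735.00 × 2988.00 — a scale of ×0.8245.
The render scales with it: height 2728.92 × 0.8245 ≈ 2250.00.

2250 px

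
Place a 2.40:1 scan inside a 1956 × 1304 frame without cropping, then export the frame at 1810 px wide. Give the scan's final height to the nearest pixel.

754 px

Fitted into 1956×1304, the scan spans the width; its height is 1956 / 2.400 ≈ 815.00 px.
The frame scales by 1810/1956 = 0.9254; 815.00 × 0.9254 ≈ 754.17 px.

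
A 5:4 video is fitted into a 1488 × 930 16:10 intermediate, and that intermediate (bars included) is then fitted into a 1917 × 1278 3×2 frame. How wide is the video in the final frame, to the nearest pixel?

Inside the 1488×930 canvas the video is height-limited at 1162.50 × 930.00.
16:10 in 1917×1278: fills the width, so the intermediate becomes 1917.00 × 1198.12 — a scale of ×1.2883.
Applying the same ×1.2883: 1162.50 → 1497.66.

1498 px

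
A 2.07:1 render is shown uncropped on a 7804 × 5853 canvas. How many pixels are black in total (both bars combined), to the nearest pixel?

2.07:1 (2.070) > 4:3 (1.333), so the render fills the width.
Content height = 7804 / 2.070 ≈ 3770.0483 px.
Leftover height: 5853 − 3770.0483 = 2082.9517 px.
That's 2082.9517 × 7804 ≈ 16255355 black pixels.

16255355 pixels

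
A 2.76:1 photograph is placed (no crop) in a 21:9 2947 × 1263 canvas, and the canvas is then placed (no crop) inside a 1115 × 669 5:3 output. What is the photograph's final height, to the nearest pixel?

404 px

First fit — 2.76:1 into 2947×1263 spans the width: 2947.00 × 1067.75.
The 21:9 canvas is width-limited in 1115×669, giving 1115.00 × 477.86; scale factor 0.3784.
So the photograph's height is 1067.75 × 0.3784 ≈ 403.99.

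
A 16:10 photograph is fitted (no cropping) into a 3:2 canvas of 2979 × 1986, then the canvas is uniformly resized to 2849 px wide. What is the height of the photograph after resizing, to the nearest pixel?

In the 2979×1986 frame the photograph fills the width: height = 2979 × 10/16 ≈ 1861.88 px.
Resizing to 2849 px wide multiplies everything by 0.9564: 1861.88 → 1780.62 px.

1781 px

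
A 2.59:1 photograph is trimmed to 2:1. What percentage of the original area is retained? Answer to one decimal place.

77.2%

2:1 is narrower than 2.59:1, so the crop keeps the full height and trims the width.
Fraction kept = (2.000)/(2.590) ≈ 77.22%.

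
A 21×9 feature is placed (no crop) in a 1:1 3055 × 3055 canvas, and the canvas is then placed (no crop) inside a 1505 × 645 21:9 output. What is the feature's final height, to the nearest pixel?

21×9 in 3055×3055: fills the width, so the feature is 3055.00 × 1309.29.
The 1:1 canvas is height-limited in 1505×645, giving 645.00 × 645.00; scale factor 0.2111.
Applying the same ×0.2111: 1309.29 → 276.43.

276 px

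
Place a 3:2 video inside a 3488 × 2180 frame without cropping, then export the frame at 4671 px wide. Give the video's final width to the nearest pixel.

Fitted into 3488×2180, the video spans the height; its width is 2180 × 3/2 ≈ 3270.00 px.
Scaling 3488 → 4671 is ×1.3392, so the width becomes 3270.00 × 1.3392 ≈ 4379.06 px.

4379 px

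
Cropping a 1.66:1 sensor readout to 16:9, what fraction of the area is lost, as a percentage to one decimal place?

6.6%

Going from 1.66:1 to 16:9 means cutting height while keeping width.
(1.660)/(1.778) ≈ 0.934 of the area survives, leaving 6.62% discarded.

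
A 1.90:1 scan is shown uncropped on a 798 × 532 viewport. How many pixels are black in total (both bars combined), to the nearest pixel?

1.90:1 (1.900) > 3×2 (1.500), so the scan fills the width.
The scan is 798 / 1.900 ≈ 420.0000 px tall.
Leftover height: 532 − 420.0000 = 112.0000 px.
Bar area = 112.0000 × 798 ≈ 89376 px.

89376 pixels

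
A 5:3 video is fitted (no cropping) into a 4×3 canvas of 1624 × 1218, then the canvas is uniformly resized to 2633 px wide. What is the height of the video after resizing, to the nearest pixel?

Fitted into 1624×1218, the video spans the width; its height is 1624 × 3/5 ≈ 974.40 px.
Scaling 1624 → 2633 is ×1.6213, so the height becomes 974.40 × 1.6213 ≈ 1579.80 px.

1580 px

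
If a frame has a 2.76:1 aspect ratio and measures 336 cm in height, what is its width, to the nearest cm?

Width = 336 × 2.760 = 927.36.

927 cm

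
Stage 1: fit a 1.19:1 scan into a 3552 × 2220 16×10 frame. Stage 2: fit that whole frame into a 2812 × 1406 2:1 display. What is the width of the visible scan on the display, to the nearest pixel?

First fit — 1.19:1 into 3552×2220 spans the height: 2641.80 × 2220.00.
The 16×10 canvas is height-limited in 2812×1406, giving 2249.60 × 1406.00; scale factor 0.6333.
Applying the same ×0.6333: 2641.80 → 1673.14.

1673 px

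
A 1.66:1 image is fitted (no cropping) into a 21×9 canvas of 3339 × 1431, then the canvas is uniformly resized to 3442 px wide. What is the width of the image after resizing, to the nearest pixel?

At 3339×1431 the image is height-limited, so width = 1431 × 1.660 ≈ 2375.46 px.
The frame scales by 3442/3339 = 1.0308; 2375.46 × 1.0308 ≈ 2448.74 px.

2449 px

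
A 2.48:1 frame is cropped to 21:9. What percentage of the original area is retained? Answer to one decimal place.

The height stays; only width is cut (since 21:9 is narrower than 2.48:1).
Area ratio = (2.333)/(2.480) = 94.09% retained.

94.1%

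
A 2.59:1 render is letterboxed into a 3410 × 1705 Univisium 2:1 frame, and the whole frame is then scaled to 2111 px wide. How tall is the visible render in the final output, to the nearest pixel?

815 px

In the 3410×1705 frame the render fills the width: height = 3410 / 2.590 ≈ 1316.60 px.
Resizing to 2111 px wide multiplies everything by 0.6191: 1316.60 → 815.06 px.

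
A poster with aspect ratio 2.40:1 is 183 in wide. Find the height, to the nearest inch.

Height = 183 / 2.400 = 76.25.

76 in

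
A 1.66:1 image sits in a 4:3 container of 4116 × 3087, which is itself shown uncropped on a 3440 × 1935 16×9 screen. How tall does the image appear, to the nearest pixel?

1554 px

First fit — 1.66:1 into 4116×3087 spans the width: 4116.00 × 2479.52.
The 4:3 canvas is height-limited in 3440×1935, giving 2580.00 × 1935.00; scale factor 0.6268.
So the image's height is 2479.52 × 0.6268 ≈ 1554.22.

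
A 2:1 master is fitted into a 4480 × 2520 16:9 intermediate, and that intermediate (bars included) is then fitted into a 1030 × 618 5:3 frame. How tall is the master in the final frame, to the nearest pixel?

515 px

First fit — 2:1 into 4480×2520 spans the width: 4480.00 × 2240.00.
16:9 in 1030×618: fills the width, so the intermediate becomes 1030.00 × 579.38 — a scale of ×0.2299.
The master scales with it: height 2240.00 × 0.2299 ≈ 515.00.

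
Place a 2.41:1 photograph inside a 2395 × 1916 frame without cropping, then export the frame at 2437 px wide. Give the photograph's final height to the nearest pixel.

In the 2395×1916 frame the photograph fills the width: height = 2395 / 2.410 ≈ 993.78 px.
Resizing to 2437 px wide multiplies everything by 1.0175: 993.78 → 1011.20 px.

1011 px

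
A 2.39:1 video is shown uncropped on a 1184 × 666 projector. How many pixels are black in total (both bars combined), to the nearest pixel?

201993 pixels

Since 2.390 > 1.778, the video is width-limited.
The video is 1184 / 2.390 ≈ 495.3975 px tall.
666 − 495.3975 = 170.6025 px of bars.
Across the 1184-px span: 170.6025 × 1184 ≈ 201993 px.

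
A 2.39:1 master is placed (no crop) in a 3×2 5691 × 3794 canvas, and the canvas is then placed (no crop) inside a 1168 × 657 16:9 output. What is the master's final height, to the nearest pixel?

412 px

First fit — 2.39:1 into 5691×3794 spans the width: 5691.00 × 2381.17.
The 3×2 canvas is height-limited in 1168×657, giving 985.50 × 657.00; scale factor 0.1732.
The master scales with it: height 2381.17 × 0.1732 ≈ 412.34.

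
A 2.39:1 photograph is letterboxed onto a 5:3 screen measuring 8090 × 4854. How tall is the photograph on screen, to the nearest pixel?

2.39:1 (2.390) > 5:3 (1.667), so the photograph fills the width.
The photograph is 8090 / 2.390 ≈ 3384.94 px tall.

3385 px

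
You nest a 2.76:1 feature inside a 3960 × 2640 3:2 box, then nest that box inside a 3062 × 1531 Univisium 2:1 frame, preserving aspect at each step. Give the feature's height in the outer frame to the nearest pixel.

2.76:1 in 3960×2640: fills the width, so the feature is 3960.00 × 1434.78.
The 3:2 canvas is height-limited in 3062×1531, giving 2296.50 × 1531.00; scale factor 0.5799.
So the feature's height is 1434.78 × 0.5799 ≈ 832.07.

832 px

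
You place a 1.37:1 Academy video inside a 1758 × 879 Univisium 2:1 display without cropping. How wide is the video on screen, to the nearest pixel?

1204 px

1.37:1 Academy is narrower than Univisium 2:1, so it spans the full height.
Content width = 879 × 1.370 ≈ 1204.23 px.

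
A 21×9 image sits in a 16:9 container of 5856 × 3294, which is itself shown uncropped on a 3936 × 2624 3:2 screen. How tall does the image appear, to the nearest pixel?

1687 px

Inside the 5856×3294 canvas the image is width-limited at 5856.00 × 2509.71.
16:9 in 3936×2624: fills the width, so the intermediate becomes 3936.00 × 2214.00 — a scale of ×0.6721.
The image scales with it: height 2509.71 × 0.6721 ≈ 1686.86.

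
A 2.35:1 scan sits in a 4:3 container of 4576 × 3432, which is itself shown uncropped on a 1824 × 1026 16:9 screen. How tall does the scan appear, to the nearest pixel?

582 px

Inside the 4576×3432 canvas the scan is width-limited at 4576.00 × 1947.23.
The 4:3 canvas is height-limited in 1824×1026, giving 1368.00 × 1026.00; scale factor 0.2990.
Applying the same ×0.2990: 1947.23 → 582.13.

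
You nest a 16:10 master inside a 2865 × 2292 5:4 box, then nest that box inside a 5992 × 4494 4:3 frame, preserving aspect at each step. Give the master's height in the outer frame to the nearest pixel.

3511 px

First fit — 16:10 into 2865×2292 spans the width: 2865.00 × 1790.62.
The 5:4 canvas is height-limited in 5992×4494, giving 5617.50 × 4494.00; scale factor 1.9607.
The master scales with it: height 1790.62 × 1.9607 ≈ 3510.94.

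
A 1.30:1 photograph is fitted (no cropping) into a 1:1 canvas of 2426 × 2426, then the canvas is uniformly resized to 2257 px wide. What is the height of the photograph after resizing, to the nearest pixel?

1736 px

In the 2426×2426 frame the photograph fills the width: height = 2426 / 1.300 ≈ 1866.15 px.
Scaling 2426 → 2257 is ×0.9303, so the height becomes 1866.15 × 0.9303 ≈ 1736.15 px.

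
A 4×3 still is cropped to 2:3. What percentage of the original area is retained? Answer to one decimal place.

The height stays; only width is cut (since 2:3 is narrower than 4×3).
Fraction kept = (0.667)/(1.333) ≈ 50.00%.

50.0%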